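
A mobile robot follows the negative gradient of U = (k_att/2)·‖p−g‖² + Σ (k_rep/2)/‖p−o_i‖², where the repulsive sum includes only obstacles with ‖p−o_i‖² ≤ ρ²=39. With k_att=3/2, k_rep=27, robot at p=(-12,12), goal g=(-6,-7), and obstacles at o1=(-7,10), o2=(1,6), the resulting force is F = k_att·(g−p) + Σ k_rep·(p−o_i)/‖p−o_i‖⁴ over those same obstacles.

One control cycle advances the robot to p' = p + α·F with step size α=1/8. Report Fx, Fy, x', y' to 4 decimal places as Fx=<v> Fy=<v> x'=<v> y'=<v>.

Fx=8.8395 Fy=-28.4358 x'=-10.8951 y'=8.4455

F_att = 3/2·(g−p) = 3/2·(6,-19) = (9.0000,-28.5000)
o1: d²=29 ≤ ρ²=39; F_rep = 27·(-5,2)/29² = (-0.1605,0.0642)
o2: d²=205 > ρ²=39 → inactive
F = F_att + ΣF_rep = (8.8395,-28.4358)
p' = p + 1/8·F = (-10.8951,8.4455)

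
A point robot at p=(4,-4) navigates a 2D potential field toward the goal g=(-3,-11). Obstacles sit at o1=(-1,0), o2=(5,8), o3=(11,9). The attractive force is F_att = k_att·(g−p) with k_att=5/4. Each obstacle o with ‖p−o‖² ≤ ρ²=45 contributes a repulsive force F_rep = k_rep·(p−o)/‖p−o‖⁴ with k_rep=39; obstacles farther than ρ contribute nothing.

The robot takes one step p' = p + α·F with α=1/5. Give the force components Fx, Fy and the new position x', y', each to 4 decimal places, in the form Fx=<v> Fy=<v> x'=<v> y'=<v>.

F_att = 5/4·(g−p) = 5/4·(-7,-7) = (-8.7500,-8.7500)
o1: d²=41 ≤ ρ²=45; F_rep = 39·(5,-4)/41² = (0.1160,-0.0928)
o2: d²=145 > ρ²=45 → inactive
o3: d²=218 > ρ²=45 → inactive
F = F_att + ΣF_rep = (-8.6340,-8.8428)
p' = p + 1/5·F = (2.2732,-5.7686)

Fx=-8.6340 Fy=-8.8428 x'=2.2732 y'=-5.7686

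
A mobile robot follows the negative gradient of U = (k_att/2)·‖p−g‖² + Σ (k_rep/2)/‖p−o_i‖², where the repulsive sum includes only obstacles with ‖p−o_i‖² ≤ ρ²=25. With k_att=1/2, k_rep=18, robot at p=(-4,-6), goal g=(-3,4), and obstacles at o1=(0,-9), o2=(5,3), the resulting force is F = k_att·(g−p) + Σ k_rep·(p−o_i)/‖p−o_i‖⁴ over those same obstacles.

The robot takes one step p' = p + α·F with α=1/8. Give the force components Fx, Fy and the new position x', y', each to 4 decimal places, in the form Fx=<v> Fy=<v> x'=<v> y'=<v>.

F_att = 1/2·(g−p) = 1/2·(1,10) = (0.5000,5.0000)
o1: d²=25 ≤ ρ²=25; F_rep = 18·(-4,3)/25² = (-0.1152,0.0864)
o2: d²=162 > ρ²=25 → inactive
F = F_att + ΣF_rep = (0.3848,5.0864)
p' = p + 1/8·F = (-3.9519,-5.3642)

Fx=0.3848 Fy=5.0864 x'=-3.9519 y'=-5.3642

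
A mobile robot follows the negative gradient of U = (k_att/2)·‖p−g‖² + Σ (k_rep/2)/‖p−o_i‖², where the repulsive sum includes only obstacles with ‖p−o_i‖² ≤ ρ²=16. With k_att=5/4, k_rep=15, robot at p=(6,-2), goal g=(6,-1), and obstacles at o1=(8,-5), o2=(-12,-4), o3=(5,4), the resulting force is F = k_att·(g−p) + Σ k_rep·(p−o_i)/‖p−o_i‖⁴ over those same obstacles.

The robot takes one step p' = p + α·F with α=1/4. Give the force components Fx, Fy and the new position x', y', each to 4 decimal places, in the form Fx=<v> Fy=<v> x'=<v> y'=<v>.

F_att = 5/4·(g−p) = 5/4·(0,1) = (0.0000,1.2500)
o1: d²=13 ≤ ρ²=16; F_rep = 15·(-2,3)/13² = (-0.1775,0.2663)
o2: d²=328 > ρ²=16 → inactive
o3: d²=37 > ρ²=16 → inactive
F = F_att + ΣF_rep = (-0.1775,1.5163)
p' = p + 1/4·F = (5.9556,-1.6209)

Fx=-0.1775 Fy=1.5163 x'=5.9556 y'=-1.6209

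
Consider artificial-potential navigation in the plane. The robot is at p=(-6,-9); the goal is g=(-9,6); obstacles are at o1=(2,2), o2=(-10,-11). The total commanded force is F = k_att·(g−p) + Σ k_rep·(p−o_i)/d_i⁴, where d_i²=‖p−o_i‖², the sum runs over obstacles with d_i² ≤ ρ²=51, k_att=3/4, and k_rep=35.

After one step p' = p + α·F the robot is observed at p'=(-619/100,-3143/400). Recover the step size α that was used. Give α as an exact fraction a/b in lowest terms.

α = 1/10

F_att = 3/4·(g−p) = 3/4·(-3,15) = (-2.2500,11.2500)
o1: d²=185 > ρ²=51 → inactive
o2: d²=20 ≤ ρ²=51; F_rep = 35·(4,2)/20² = (0.3500,0.1750)
F = F_att + ΣF_rep = (-1.9000,11.4250)
Δp = p'−p = (-0.1900,1.1425); α = Δx/Fx = (-19/100) / (-19/10) = 1/10
check: Δy/Fy = (457/400) / (457/40) = 1/10 ✓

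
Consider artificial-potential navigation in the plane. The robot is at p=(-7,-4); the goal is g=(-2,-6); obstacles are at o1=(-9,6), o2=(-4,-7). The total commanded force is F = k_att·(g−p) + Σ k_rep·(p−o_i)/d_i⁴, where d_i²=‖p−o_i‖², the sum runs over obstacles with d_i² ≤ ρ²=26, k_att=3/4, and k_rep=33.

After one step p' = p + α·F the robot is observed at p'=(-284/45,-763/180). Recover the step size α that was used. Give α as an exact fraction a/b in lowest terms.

F_att = 3/4·(g−p) = 3/4·(5,-2) = (3.7500,-1.5000)
o1: d²=104 > ρ²=26 → inactive
o2: d²=18 ≤ ρ²=26; F_rep = 33·(-3,3)/18² = (-0.3056,0.3056)
F = F_att + ΣF_rep = (3.4444,-1.1944)
Δp = p'−p = (0.6889,-0.2389); α = Δx/Fx = (31/45) / (31/9) = 1/5
check: Δy/Fy = (-43/180) / (-43/36) = 1/5 ✓

α = 1/5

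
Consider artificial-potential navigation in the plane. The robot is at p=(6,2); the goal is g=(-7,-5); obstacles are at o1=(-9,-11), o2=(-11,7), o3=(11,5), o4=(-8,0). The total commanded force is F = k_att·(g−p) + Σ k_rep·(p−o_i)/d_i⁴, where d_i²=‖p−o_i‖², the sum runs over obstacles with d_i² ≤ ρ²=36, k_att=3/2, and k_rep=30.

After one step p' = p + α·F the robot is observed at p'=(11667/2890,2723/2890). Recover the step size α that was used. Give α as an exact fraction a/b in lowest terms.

α = 1/10

F_att = 3/2·(g−p) = 3/2·(-13,-7) = (-19.5000,-10.5000)
o1: d²=394 > ρ²=36 → inactive
o2: d²=314 > ρ²=36 → inactive
o3: d²=34 ≤ ρ²=36; F_rep = 30·(-5,-3)/34² = (-0.1298,-0.0779)
o4: d²=200 > ρ²=36 → inactive
F = F_att + ΣF_rep = (-19.6298,-10.5779)
Δp = p'−p = (-1.9630,-1.0578); α = Δx/Fx = (-5673/2890) / (-5673/289) = 1/10
check: Δy/Fy = (-3057/2890) / (-3057/289) = 1/10 ✓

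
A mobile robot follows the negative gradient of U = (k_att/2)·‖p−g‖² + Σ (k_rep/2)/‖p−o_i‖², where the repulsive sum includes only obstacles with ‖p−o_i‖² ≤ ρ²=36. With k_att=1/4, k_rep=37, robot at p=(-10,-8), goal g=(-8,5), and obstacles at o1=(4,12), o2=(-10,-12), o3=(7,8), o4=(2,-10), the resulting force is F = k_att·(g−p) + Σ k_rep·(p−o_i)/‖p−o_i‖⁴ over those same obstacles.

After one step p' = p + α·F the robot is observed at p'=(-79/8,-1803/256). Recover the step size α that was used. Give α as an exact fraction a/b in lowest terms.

F_att = 1/4·(g−p) = 1/4·(2,13) = (0.5000,3.2500)
o1: d²=596 > ρ²=36 → inactive
o2: d²=16 ≤ ρ²=36; F_rep = 37·(0,4)/16² = (0.0000,0.5781)
o3: d²=545 > ρ²=36 → inactive
o4: d²=148 > ρ²=36 → inactive
F = F_att + ΣF_rep = (0.5000,3.8281)
Δp = p'−p = (0.1250,0.9570); α = Δx/Fx = (1/8) / (1/2) = 1/4
check: Δy/Fy = (245/256) / (245/64) = 1/4 ✓

α = 1/4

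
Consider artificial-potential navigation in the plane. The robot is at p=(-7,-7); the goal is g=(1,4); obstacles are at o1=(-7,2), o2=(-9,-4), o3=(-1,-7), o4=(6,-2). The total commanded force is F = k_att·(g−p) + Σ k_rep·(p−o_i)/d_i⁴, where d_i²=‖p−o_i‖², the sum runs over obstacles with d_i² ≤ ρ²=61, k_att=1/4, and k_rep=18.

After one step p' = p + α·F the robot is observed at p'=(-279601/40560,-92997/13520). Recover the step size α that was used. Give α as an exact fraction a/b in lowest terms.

α = 1/20

F_att = 1/4·(g−p) = 1/4·(8,11) = (2.0000,2.7500)
o1: d²=81 > ρ²=61 → inactive
o2: d²=13 ≤ ρ²=61; F_rep = 18·(2,-3)/13² = (0.2130,-0.3195)
o3: d²=36 ≤ ρ²=61; F_rep = 18·(-6,0)/36² = (-0.0833,0.0000)
o4: d²=194 > ρ²=61 → inactive
F = F_att + ΣF_rep = (2.1297,2.4305)
Δp = p'−p = (0.1065,0.1215); α = Δx/Fx = (4319/40560) / (4319/2028) = 1/20
check: Δy/Fy = (1643/13520) / (1643/676) = 1/20 ✓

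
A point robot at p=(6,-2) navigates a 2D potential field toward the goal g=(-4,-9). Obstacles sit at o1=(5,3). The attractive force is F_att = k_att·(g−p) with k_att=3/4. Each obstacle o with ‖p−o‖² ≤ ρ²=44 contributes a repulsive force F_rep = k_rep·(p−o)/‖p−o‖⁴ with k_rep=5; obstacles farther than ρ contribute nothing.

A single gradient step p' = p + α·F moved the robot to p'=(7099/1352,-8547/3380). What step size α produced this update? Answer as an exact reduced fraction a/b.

α = 1/10

F_att = 3/4·(g−p) = 3/4·(-10,-7) = (-7.5000,-5.2500)
o1: d²=26 ≤ ρ²=44; F_rep = 5·(1,-5)/26² = (0.0074,-0.0370)
F = F_att + ΣF_rep = (-7.4926,-5.2870)
Δp = p'−p = (-0.7493,-0.5287); α = Δx/Fx = (-1013/1352) / (-5065/676) = 1/10
check: Δy/Fy = (-1787/3380) / (-1787/338) = 1/10 ✓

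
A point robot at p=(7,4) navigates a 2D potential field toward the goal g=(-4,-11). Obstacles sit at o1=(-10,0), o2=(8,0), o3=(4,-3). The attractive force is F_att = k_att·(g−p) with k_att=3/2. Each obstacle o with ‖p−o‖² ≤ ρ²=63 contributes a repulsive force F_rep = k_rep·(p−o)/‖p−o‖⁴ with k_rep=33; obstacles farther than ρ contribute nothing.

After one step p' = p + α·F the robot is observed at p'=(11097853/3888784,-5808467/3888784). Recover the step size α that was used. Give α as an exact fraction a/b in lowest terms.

F_att = 3/2·(g−p) = 3/2·(-11,-15) = (-16.5000,-22.5000)
o1: d²=305 > ρ²=63 → inactive
o2: d²=17 ≤ ρ²=63; F_rep = 33·(-1,4)/17² = (-0.1142,0.4567)
o3: d²=58 ≤ ρ²=63; F_rep = 33·(3,7)/58² = (0.0294,0.0687)
F = F_att + ΣF_rep = (-16.5848,-21.9746)
Δp = p'−p = (-4.1462,-5.4936); α = Δx/Fx = (-16123635/3888784) / (-16123635/972196) = 1/4
check: Δy/Fy = (-21363603/3888784) / (-21363603/972196) = 1/4 ✓

α = 1/4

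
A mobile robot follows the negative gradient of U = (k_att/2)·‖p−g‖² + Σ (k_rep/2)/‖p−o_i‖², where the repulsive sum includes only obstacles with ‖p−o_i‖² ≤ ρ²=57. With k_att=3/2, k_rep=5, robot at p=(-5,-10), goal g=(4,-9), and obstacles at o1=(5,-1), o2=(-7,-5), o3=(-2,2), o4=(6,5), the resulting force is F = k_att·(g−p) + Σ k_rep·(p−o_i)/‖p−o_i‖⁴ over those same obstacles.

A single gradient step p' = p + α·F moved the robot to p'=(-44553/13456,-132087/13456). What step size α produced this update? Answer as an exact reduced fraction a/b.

α = 1/8

F_att = 3/2·(g−p) = 3/2·(9,1) = (13.5000,1.5000)
o1: d²=181 > ρ²=57 → inactive
o2: d²=29 ≤ ρ²=57; F_rep = 5·(2,-5)/29² = (0.0119,-0.0297)
o3: d²=153 > ρ²=57 → inactive
o4: d²=346 > ρ²=57 → inactive
F = F_att + ΣF_rep = (13.5119,1.4703)
Δp = p'−p = (1.6890,0.1838); α = Δx/Fx = (22727/13456) / (22727/1682) = 1/8
check: Δy/Fy = (2473/13456) / (2473/1682) = 1/8 ✓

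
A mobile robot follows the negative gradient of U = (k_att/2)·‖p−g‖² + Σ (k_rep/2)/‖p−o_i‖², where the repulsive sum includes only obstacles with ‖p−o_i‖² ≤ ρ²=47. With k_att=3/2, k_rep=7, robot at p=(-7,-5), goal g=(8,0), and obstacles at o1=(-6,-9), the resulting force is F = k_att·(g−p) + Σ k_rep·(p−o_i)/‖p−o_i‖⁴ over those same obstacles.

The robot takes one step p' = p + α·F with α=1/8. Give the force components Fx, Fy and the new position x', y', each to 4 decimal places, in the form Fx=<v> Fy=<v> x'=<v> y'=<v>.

Fx=22.4758 Fy=7.5969 x'=-4.1905 y'=-4.0504

F_att = 3/2·(g−p) = 3/2·(15,5) = (22.5000,7.5000)
o1: d²=17 ≤ ρ²=47; F_rep = 7·(-1,4)/17² = (-0.0242,0.0969)
F = F_att + ΣF_rep = (22.4758,7.5969)
p' = p + 1/8·F = (-4.1905,-4.0504)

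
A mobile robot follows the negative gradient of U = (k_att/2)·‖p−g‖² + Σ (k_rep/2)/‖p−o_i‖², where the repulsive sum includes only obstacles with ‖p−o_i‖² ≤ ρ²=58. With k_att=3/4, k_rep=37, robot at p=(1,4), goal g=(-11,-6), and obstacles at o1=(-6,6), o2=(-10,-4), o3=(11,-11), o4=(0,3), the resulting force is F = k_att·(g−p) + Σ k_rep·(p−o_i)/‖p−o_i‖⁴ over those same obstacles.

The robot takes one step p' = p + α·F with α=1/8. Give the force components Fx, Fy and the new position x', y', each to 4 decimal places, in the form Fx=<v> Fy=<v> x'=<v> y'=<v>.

Fx=0.3422 Fy=1.7237 x'=1.0428 y'=4.2155

F_att = 3/4·(g−p) = 3/4·(-12,-10) = (-9.0000,-7.5000)
o1: d²=53 ≤ ρ²=58; F_rep = 37·(7,-2)/53² = (0.0922,-0.0263)
o2: d²=185 > ρ²=58 → inactive
o3: d²=325 > ρ²=58 → inactive
o4: d²=2 ≤ ρ²=58; F_rep = 37·(1,1)/2² = (9.2500,9.2500)
F = F_att + ΣF_rep = (0.3422,1.7237)
p' = p + 1/8·F = (1.0428,4.2155)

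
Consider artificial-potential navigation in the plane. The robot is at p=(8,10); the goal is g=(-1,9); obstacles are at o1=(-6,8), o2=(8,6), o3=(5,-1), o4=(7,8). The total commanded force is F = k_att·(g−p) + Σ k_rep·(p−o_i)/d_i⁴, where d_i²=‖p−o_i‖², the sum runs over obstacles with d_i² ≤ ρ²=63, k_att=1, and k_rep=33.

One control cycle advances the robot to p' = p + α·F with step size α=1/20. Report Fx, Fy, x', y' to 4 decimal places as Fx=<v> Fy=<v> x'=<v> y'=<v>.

Fx=-7.6800 Fy=2.1556 x'=7.6160 y'=10.1078

F_att = 1·(g−p) = 1·(-9,-1) = (-9.0000,-1.0000)
o1: d²=200 > ρ²=63 → inactive
o2: d²=16 ≤ ρ²=63; F_rep = 33·(0,4)/16² = (0.0000,0.5156)
o3: d²=130 > ρ²=63 → inactive
o4: d²=5 ≤ ρ²=63; F_rep = 33·(1,2)/5² = (1.3200,2.6400)
F = F_att + ΣF_rep = (-7.6800,2.1556)
p' = p + 1/20·F = (7.6160,10.1078)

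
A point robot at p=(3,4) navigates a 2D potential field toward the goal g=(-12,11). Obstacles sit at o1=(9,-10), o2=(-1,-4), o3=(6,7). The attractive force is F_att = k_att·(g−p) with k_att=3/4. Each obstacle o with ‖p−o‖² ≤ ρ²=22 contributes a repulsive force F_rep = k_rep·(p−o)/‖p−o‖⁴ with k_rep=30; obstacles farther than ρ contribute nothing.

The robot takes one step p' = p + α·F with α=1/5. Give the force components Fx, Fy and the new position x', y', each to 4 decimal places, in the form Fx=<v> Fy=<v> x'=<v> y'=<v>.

F_att = 3/4·(g−p) = 3/4·(-15,7) = (-11.2500,5.2500)
o1: d²=232 > ρ²=22 → inactive
o2: d²=80 > ρ²=22 → inactive
o3: d²=18 ≤ ρ²=22; F_rep = 30·(-3,-3)/18² = (-0.2778,-0.2778)
F = F_att + ΣF_rep = (-11.5278,4.9722)
p' = p + 1/5·F = (0.6944,4.9944)

Fx=-11.5278 Fy=4.9722 x'=0.6944 y'=4.9944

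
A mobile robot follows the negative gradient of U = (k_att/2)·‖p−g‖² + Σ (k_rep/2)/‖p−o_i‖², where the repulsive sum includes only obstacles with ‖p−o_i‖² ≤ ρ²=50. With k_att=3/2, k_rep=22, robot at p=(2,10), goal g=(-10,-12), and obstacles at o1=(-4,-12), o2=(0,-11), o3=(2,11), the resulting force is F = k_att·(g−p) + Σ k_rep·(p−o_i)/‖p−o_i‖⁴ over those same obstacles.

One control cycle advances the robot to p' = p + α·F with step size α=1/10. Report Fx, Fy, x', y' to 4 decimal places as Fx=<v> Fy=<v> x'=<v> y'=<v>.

Fx=-18.0000 Fy=-55.0000 x'=0.2000 y'=4.5000

F_att = 3/2·(g−p) = 3/2·(-12,-22) = (-18.0000,-33.0000)
o1: d²=520 > ρ²=50 → inactive
o2: d²=445 > ρ²=50 → inactive
o3: d²=1 ≤ ρ²=50; F_rep = 22·(0,-1)/1² = (0.0000,-22.0000)
F = F_att + ΣF_rep = (-18.0000,-55.0000)
p' = p + 1/10·F = (0.2000,4.5000)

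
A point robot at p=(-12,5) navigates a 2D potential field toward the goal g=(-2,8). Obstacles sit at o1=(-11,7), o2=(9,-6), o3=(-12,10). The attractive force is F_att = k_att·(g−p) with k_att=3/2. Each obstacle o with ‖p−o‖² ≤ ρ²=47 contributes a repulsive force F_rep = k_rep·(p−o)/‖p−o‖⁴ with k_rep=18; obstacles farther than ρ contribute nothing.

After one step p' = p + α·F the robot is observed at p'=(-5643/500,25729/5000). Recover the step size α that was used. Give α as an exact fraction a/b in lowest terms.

F_att = 3/2·(g−p) = 3/2·(10,3) = (15.0000,4.5000)
o1: d²=5 ≤ ρ²=47; F_rep = 18·(-1,-2)/5² = (-0.7200,-1.4400)
o2: d²=562 > ρ²=47 → inactive
o3: d²=25 ≤ ρ²=47; F_rep = 18·(0,-5)/25² = (0.0000,-0.1440)
F = F_att + ΣF_rep = (14.2800,2.9160)
Δp = p'−p = (0.7140,0.1458); α = Δx/Fx = (357/500) / (357/25) = 1/20
check: Δy/Fy = (729/5000) / (729/250) = 1/20 ✓

α = 1/20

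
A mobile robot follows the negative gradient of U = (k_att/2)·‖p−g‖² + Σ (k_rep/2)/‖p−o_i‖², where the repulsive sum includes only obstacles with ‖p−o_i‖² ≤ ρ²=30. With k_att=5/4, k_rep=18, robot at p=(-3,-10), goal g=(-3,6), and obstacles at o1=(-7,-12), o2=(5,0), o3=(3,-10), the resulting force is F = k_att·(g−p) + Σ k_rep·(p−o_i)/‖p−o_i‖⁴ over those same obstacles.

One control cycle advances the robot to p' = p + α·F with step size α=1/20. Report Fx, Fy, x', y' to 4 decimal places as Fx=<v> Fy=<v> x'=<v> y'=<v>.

F_att = 5/4·(g−p) = 5/4·(0,16) = (0.0000,20.0000)
o1: d²=20 ≤ ρ²=30; F_rep = 18·(4,2)/20² = (0.1800,0.0900)
o2: d²=164 > ρ²=30 → inactive
o3: d²=36 > ρ²=30 → inactive
F = F_att + ΣF_rep = (0.1800,20.0900)
p' = p + 1/20·F = (-2.9910,-8.9955)

Fx=0.1800 Fy=20.0900 x'=-2.9910 y'=-8.9955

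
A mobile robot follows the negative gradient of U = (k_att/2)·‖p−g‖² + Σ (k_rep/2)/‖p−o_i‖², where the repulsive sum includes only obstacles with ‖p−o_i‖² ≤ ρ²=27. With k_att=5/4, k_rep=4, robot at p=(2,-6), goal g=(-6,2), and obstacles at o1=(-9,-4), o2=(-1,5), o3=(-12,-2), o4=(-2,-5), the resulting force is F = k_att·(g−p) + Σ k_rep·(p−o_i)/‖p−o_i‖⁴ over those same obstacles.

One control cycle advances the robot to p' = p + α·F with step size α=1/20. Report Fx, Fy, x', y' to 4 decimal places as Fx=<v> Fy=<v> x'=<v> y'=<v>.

F_att = 5/4·(g−p) = 5/4·(-8,8) = (-10.0000,10.0000)
o1: d²=125 > ρ²=27 → inactive
o2: d²=130 > ρ²=27 → inactive
o3: d²=212 > ρ²=27 → inactive
o4: d²=17 ≤ ρ²=27; F_rep = 4·(4,-1)/17² = (0.0554,-0.0138)
F = F_att + ΣF_rep = (-9.9446,9.9862)
p' = p + 1/20·F = (1.5028,-5.5007)

Fx=-9.9446 Fy=9.9862 x'=1.5028 y'=-5.5007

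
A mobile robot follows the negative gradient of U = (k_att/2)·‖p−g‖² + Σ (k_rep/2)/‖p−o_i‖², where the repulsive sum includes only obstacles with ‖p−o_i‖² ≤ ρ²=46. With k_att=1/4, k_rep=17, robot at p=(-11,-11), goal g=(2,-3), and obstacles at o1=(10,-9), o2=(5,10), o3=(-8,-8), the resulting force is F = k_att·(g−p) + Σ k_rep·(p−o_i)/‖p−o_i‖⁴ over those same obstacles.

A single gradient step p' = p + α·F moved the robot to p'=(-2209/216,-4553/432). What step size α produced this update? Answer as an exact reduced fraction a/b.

α = 1/4

F_att = 1/4·(g−p) = 1/4·(13,8) = (3.2500,2.0000)
o1: d²=445 > ρ²=46 → inactive
o2: d²=697 > ρ²=46 → inactive
o3: d²=18 ≤ ρ²=46; F_rep = 17·(-3,-3)/18² = (-0.1574,-0.1574)
F = F_att + ΣF_rep = (3.0926,1.8426)
Δp = p'−p = (0.7731,0.4606); α = Δx/Fx = (167/216) / (167/54) = 1/4
check: Δy/Fy = (199/432) / (199/108) = 1/4 ✓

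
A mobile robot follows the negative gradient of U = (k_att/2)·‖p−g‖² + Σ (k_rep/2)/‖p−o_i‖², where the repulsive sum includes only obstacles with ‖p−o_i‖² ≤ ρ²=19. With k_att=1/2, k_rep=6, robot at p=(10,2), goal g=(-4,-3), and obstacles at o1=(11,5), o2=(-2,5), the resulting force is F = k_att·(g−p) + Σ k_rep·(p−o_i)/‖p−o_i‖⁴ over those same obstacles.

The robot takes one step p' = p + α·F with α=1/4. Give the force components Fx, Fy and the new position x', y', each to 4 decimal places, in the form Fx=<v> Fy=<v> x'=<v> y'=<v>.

Fx=-7.0600 Fy=-2.6800 x'=8.2350 y'=1.3300

F_att = 1/2·(g−p) = 1/2·(-14,-5) = (-7.0000,-2.5000)
o1: d²=10 ≤ ρ²=19; F_rep = 6·(-1,-3)/10² = (-0.0600,-0.1800)
o2: d²=153 > ρ²=19 → inactive
F = F_att + ΣF_rep = (-7.0600,-2.6800)
p' = p + 1/4·F = (8.2350,1.3300)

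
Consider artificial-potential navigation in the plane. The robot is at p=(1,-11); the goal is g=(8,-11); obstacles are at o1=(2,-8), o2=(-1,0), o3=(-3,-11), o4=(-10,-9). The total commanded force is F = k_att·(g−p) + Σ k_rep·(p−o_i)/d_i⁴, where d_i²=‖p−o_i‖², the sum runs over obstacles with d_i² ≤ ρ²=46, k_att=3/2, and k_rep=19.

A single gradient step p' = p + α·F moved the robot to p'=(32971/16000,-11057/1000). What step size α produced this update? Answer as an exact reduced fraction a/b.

α = 1/10

F_att = 3/2·(g−p) = 3/2·(7,0) = (10.5000,0.0000)
o1: d²=10 ≤ ρ²=46; F_rep = 19·(-1,-3)/10² = (-0.1900,-0.5700)
o2: d²=125 > ρ²=46 → inactive
o3: d²=16 ≤ ρ²=46; F_rep = 19·(4,0)/16² = (0.2969,0.0000)
o4: d²=125 > ρ²=46 → inactive
F = F_att + ΣF_rep = (10.6069,-0.5700)
Δp = p'−p = (1.0607,-0.0570); α = Δx/Fx = (16971/16000) / (16971/1600) = 1/10
check: Δy/Fy = (-57/1000) / (-57/100) = 1/10 ✓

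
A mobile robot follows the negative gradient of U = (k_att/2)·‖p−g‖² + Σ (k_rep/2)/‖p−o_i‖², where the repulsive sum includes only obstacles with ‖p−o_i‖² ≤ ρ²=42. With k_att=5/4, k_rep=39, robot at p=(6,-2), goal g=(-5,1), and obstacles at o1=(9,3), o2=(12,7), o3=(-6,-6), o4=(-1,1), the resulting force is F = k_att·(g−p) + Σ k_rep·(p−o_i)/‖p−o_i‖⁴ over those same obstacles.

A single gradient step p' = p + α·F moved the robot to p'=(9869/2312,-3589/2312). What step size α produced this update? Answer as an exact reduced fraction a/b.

α = 1/8

F_att = 5/4·(g−p) = 5/4·(-11,3) = (-13.7500,3.7500)
o1: d²=34 ≤ ρ²=42; F_rep = 39·(-3,-5)/34² = (-0.1012,-0.1687)
o2: d²=117 > ρ²=42 → inactive
o3: d²=160 > ρ²=42 → inactive
o4: d²=58 > ρ²=42 → inactive
F = F_att + ΣF_rep = (-13.8512,3.5813)
Δp = p'−p = (-1.7314,0.4477); α = Δx/Fx = (-4003/2312) / (-4003/289) = 1/8
check: Δy/Fy = (1035/2312) / (1035/289) = 1/8 ✓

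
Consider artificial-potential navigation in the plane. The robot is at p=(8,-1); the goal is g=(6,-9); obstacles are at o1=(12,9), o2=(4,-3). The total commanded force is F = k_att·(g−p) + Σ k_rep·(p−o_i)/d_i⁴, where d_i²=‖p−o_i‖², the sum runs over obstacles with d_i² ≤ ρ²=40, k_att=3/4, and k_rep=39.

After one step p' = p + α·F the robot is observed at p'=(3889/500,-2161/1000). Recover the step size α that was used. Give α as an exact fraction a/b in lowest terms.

F_att = 3/4·(g−p) = 3/4·(-2,-8) = (-1.5000,-6.0000)
o1: d²=116 > ρ²=40 → inactive
o2: d²=20 ≤ ρ²=40; F_rep = 39·(4,2)/20² = (0.3900,0.1950)
F = F_att + ΣF_rep = (-1.1100,-5.8050)
Δp = p'−p = (-0.2220,-1.1610); α = Δx/Fx = (-111/500) / (-111/100) = 1/5
check: Δy/Fy = (-1161/1000) / (-1161/200) = 1/5 ✓

α = 1/5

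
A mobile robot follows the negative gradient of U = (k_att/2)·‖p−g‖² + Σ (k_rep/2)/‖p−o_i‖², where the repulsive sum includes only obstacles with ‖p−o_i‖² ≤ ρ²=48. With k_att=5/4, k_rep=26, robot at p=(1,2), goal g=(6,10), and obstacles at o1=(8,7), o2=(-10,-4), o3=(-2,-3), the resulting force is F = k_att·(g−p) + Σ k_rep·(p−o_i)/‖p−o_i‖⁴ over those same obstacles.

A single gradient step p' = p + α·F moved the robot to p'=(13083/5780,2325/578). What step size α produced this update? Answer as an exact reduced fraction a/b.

α = 1/5

F_att = 5/4·(g−p) = 5/4·(5,8) = (6.2500,10.0000)
o1: d²=74 > ρ²=48 → inactive
o2: d²=157 > ρ²=48 → inactive
o3: d²=34 ≤ ρ²=48; F_rep = 26·(3,5)/34² = (0.0675,0.1125)
F = F_att + ΣF_rep = (6.3175,10.1125)
Δp = p'−p = (1.2635,2.0225); α = Δx/Fx = (7303/5780) / (7303/1156) = 1/5
check: Δy/Fy = (1169/578) / (5845/578) = 1/5 ✓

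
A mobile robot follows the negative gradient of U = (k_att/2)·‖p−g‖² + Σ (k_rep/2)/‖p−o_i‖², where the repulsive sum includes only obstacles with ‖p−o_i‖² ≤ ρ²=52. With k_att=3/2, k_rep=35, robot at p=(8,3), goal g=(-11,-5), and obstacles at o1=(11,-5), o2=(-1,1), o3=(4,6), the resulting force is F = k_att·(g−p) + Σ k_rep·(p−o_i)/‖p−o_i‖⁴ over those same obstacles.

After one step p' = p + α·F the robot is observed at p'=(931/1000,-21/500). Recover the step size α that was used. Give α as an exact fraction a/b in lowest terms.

F_att = 3/2·(g−p) = 3/2·(-19,-8) = (-28.5000,-12.0000)
o1: d²=73 > ρ²=52 → inactive
o2: d²=85 > ρ²=52 → inactive
o3: d²=25 ≤ ρ²=52; F_rep = 35·(4,-3)/25² = (0.2240,-0.1680)
F = F_att + ΣF_rep = (-28.2760,-12.1680)
Δp = p'−p = (-7.0690,-3.0420); α = Δx/Fx = (-7069/1000) / (-7069/250) = 1/4
check: Δy/Fy = (-1521/500) / (-1521/125) = 1/4 ✓

α = 1/4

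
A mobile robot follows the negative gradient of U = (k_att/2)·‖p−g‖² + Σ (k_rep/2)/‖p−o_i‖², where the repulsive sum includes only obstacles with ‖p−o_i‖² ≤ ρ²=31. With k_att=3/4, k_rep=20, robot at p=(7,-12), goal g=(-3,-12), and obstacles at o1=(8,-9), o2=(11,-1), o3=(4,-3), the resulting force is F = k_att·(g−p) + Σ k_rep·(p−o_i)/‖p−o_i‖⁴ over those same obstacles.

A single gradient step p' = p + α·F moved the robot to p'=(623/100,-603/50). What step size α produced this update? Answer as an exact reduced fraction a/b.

α = 1/10

F_att = 3/4·(g−p) = 3/4·(-10,0) = (-7.5000,0.0000)
o1: d²=10 ≤ ρ²=31; F_rep = 20·(-1,-3)/10² = (-0.2000,-0.6000)
o2: d²=137 > ρ²=31 → inactive
o3: d²=90 > ρ²=31 → inactive
F = F_att + ΣF_rep = (-7.7000,-0.6000)
Δp = p'−p = (-0.7700,-0.0600); α = Δx/Fx = (-77/100) / (-77/10) = 1/10
check: Δy/Fy = (-3/50) / (-3/5) = 1/10 ✓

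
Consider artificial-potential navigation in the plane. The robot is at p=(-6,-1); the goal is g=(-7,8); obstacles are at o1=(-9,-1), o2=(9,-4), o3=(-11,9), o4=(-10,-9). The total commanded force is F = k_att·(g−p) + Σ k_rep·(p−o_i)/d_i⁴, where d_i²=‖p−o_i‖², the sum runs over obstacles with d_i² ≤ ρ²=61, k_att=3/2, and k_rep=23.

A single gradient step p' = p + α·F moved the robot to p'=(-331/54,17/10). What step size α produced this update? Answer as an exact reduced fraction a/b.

F_att = 3/2·(g−p) = 3/2·(-1,9) = (-1.5000,13.5000)
o1: d²=9 ≤ ρ²=61; F_rep = 23·(3,0)/9² = (0.8519,0.0000)
o2: d²=234 > ρ²=61 → inactive
o3: d²=125 > ρ²=61 → inactive
o4: d²=80 > ρ²=61 → inactive
F = F_att + ΣF_rep = (-0.6481,13.5000)
Δp = p'−p = (-0.1296,2.7000); α = Δx/Fx = (-7/54) / (-35/54) = 1/5
check: Δy/Fy = (27/10) / (27/2) = 1/5 ✓

α = 1/5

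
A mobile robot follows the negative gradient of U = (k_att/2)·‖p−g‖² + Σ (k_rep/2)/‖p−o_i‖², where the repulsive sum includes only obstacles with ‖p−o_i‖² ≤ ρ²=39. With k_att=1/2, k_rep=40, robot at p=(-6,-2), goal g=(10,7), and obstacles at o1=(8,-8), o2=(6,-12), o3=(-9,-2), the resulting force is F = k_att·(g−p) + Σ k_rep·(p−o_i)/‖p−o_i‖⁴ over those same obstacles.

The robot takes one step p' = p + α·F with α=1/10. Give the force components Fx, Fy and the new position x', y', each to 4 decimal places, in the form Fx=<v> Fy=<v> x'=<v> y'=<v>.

Fx=9.4815 Fy=4.5000 x'=-5.0519 y'=-1.5500

F_att = 1/2·(g−p) = 1/2·(16,9) = (8.0000,4.5000)
o1: d²=232 > ρ²=39 → inactive
o2: d²=244 > ρ²=39 → inactive
o3: d²=9 ≤ ρ²=39; F_rep = 40·(3,0)/9² = (1.4815,0.0000)
F = F_att + ΣF_rep = (9.4815,4.5000)
p' = p + 1/10·F = (-5.0519,-1.5500)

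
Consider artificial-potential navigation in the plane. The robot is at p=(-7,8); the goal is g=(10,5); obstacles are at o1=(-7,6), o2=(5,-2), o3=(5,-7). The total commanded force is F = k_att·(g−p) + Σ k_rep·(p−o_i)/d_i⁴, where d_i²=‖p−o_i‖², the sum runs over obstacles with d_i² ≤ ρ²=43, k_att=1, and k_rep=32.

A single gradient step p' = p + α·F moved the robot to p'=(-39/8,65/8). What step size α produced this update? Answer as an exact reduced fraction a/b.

F_att = 1·(g−p) = 1·(17,-3) = (17.0000,-3.0000)
o1: d²=4 ≤ ρ²=43; F_rep = 32·(0,2)/4² = (0.0000,4.0000)
o2: d²=244 > ρ²=43 → inactive
o3: d²=369 > ρ²=43 → inactive
F = F_att + ΣF_rep = (17.0000,1.0000)
Δp = p'−p = (2.1250,0.1250); α = Δx/Fx = (17/8) / (17) = 1/8
check: Δy/Fy = (1/8) / (1) = 1/8 ✓

α = 1/8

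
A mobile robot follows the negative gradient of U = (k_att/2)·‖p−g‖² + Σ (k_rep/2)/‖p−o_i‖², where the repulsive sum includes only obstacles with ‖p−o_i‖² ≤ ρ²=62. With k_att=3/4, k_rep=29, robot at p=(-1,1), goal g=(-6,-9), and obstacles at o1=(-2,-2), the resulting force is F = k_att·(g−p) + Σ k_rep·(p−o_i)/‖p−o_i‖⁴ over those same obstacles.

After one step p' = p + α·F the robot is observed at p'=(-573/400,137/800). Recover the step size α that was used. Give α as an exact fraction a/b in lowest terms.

F_att = 3/4·(g−p) = 3/4·(-5,-10) = (-3.7500,-7.5000)
o1: d²=10 ≤ ρ²=62; F_rep = 29·(1,3)/10² = (0.2900,0.8700)
F = F_att + ΣF_rep = (-3.4600,-6.6300)
Δp = p'−p = (-0.4325,-0.8287); α = Δx/Fx = (-173/400) / (-173/50) = 1/8
check: Δy/Fy = (-663/800) / (-663/100) = 1/8 ✓

α = 1/8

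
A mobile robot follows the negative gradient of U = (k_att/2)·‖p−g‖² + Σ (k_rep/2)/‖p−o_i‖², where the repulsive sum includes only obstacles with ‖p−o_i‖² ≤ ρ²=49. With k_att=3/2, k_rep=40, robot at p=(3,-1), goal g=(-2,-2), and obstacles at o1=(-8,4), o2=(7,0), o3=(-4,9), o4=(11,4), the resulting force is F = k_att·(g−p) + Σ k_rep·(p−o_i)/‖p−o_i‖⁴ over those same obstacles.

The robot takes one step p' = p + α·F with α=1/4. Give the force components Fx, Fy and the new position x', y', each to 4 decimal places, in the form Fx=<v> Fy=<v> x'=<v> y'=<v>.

F_att = 3/2·(g−p) = 3/2·(-5,-1) = (-7.5000,-1.5000)
o1: d²=146 > ρ²=49 → inactive
o2: d²=17 ≤ ρ²=49; F_rep = 40·(-4,-1)/17² = (-0.5536,-0.1384)
o3: d²=149 > ρ²=49 → inactive
o4: d²=89 > ρ²=49 → inactive
F = F_att + ΣF_rep = (-8.0536,-1.6384)
p' = p + 1/4·F = (0.9866,-1.4096)

Fx=-8.0536 Fy=-1.6384 x'=0.9866 y'=-1.4096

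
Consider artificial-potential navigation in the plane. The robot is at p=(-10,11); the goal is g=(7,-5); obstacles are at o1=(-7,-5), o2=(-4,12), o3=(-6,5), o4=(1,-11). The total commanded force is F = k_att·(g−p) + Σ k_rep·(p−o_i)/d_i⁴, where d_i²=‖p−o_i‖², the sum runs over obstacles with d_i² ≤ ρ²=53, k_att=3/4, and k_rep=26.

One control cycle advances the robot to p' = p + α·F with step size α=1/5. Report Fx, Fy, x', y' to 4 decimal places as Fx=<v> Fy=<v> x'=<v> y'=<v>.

F_att = 3/4·(g−p) = 3/4·(17,-16) = (12.7500,-12.0000)
o1: d²=265 > ρ²=53 → inactive
o2: d²=37 ≤ ρ²=53; F_rep = 26·(-6,-1)/37² = (-0.1140,-0.0190)
o3: d²=52 ≤ ρ²=53; F_rep = 26·(-4,6)/52² = (-0.0385,0.0577)
o4: d²=605 > ρ²=53 → inactive
F = F_att + ΣF_rep = (12.5976,-11.9613)
p' = p + 1/5·F = (-7.4805,8.6077)

Fx=12.5976 Fy=-11.9613 x'=-7.4805 y'=8.6077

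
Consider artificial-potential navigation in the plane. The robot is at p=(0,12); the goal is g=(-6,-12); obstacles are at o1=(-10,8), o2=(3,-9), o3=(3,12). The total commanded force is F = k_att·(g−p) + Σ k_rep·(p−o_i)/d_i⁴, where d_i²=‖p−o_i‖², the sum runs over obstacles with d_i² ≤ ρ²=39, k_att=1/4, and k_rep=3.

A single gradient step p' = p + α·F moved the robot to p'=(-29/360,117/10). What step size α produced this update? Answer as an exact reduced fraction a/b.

F_att = 1/4·(g−p) = 1/4·(-6,-24) = (-1.5000,-6.0000)
o1: d²=116 > ρ²=39 → inactive
o2: d²=450 > ρ²=39 → inactive
o3: d²=9 ≤ ρ²=39; F_rep = 3·(-3,0)/9² = (-0.1111,0.0000)
F = F_att + ΣF_rep = (-1.6111,-6.0000)
Δp = p'−p = (-0.0806,-0.3000); α = Δx/Fx = (-29/360) / (-29/18) = 1/20
check: Δy/Fy = (-3/10) / (-6) = 1/20 ✓

α = 1/20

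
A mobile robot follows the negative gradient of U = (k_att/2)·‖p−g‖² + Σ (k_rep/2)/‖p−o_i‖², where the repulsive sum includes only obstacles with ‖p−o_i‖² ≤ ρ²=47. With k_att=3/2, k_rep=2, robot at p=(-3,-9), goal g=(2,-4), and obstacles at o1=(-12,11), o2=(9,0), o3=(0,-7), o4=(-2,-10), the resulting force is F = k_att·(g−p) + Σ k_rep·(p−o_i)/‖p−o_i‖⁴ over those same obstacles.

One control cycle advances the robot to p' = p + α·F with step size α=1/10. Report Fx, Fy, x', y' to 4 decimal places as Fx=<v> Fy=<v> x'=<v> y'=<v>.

F_att = 3/2·(g−p) = 3/2·(5,5) = (7.5000,7.5000)
o1: d²=481 > ρ²=47 → inactive
o2: d²=225 > ρ²=47 → inactive
o3: d²=13 ≤ ρ²=47; F_rep = 2·(-3,-2)/13² = (-0.0355,-0.0237)
o4: d²=2 ≤ ρ²=47; F_rep = 2·(-1,1)/2² = (-0.5000,0.5000)
F = F_att + ΣF_rep = (6.9645,7.9763)
p' = p + 1/10·F = (-2.3036,-8.2024)

Fx=6.9645 Fy=7.9763 x'=-2.3036 y'=-8.2024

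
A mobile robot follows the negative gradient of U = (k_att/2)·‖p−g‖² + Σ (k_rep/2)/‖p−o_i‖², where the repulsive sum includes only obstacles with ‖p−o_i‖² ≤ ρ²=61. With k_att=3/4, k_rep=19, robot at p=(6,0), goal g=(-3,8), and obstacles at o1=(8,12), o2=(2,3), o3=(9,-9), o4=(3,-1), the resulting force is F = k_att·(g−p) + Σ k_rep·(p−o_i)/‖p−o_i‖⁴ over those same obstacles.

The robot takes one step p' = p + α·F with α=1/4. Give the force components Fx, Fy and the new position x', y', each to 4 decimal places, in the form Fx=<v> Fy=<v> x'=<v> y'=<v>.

F_att = 3/4·(g−p) = 3/4·(-9,8) = (-6.7500,6.0000)
o1: d²=148 > ρ²=61 → inactive
o2: d²=25 ≤ ρ²=61; F_rep = 19·(4,-3)/25² = (0.1216,-0.0912)
o3: d²=90 > ρ²=61 → inactive
o4: d²=10 ≤ ρ²=61; F_rep = 19·(3,1)/10² = (0.5700,0.1900)
F = F_att + ΣF_rep = (-6.0584,6.0988)
p' = p + 1/4·F = (4.4854,1.5247)

Fx=-6.0584 Fy=6.0988 x'=4.4854 y'=1.5247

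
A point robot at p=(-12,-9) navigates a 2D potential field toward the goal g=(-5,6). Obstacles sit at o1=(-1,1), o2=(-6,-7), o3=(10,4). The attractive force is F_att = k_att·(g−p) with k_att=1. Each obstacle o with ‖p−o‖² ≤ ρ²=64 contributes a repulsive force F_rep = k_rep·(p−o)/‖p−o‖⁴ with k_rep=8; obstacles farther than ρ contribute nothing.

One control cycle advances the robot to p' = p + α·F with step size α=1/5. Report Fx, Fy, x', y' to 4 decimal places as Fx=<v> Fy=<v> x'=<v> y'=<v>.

F_att = 1·(g−p) = 1·(7,15) = (7.0000,15.0000)
o1: d²=221 > ρ²=64 → inactive
o2: d²=40 ≤ ρ²=64; F_rep = 8·(-6,-2)/40² = (-0.0300,-0.0100)
o3: d²=653 > ρ²=64 → inactive
F = F_att + ΣF_rep = (6.9700,14.9900)
p' = p + 1/5·F = (-10.6060,-6.0020)

Fx=6.9700 Fy=14.9900 x'=-10.6060 y'=-6.0020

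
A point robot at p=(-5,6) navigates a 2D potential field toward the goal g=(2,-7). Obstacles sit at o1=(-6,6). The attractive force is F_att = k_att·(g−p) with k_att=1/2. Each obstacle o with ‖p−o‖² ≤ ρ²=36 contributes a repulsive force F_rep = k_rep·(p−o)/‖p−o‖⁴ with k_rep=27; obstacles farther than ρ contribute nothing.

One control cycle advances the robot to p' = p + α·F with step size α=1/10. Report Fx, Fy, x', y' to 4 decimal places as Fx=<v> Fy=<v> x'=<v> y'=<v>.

Fx=30.5000 Fy=-6.5000 x'=-1.9500 y'=5.3500

F_att = 1/2·(g−p) = 1/2·(7,-13) = (3.5000,-6.5000)
o1: d²=1 ≤ ρ²=36; F_rep = 27·(1,0)/1² = (27.0000,0.0000)
F = F_att + ΣF_rep = (30.5000,-6.5000)
p' = p + 1/10·F = (-1.9500,5.3500)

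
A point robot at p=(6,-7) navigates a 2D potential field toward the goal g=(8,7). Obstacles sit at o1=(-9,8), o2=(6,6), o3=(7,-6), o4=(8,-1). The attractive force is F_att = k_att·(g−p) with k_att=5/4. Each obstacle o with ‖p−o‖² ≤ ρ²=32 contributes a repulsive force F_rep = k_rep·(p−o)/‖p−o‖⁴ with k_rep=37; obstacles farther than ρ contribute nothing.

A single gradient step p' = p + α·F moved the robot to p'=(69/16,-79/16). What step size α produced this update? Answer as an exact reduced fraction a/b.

α = 1/4

F_att = 5/4·(g−p) = 5/4·(2,14) = (2.5000,17.5000)
o1: d²=450 > ρ²=32 → inactive
o2: d²=169 > ρ²=32 → inactive
o3: d²=2 ≤ ρ²=32; F_rep = 37·(-1,-1)/2² = (-9.2500,-9.2500)
o4: d²=40 > ρ²=32 → inactive
F = F_att + ΣF_rep = (-6.7500,8.2500)
Δp = p'−p = (-1.6875,2.0625); α = Δx/Fx = (-27/16) / (-27/4) = 1/4
check: Δy/Fy = (33/16) / (33/4) = 1/4 ✓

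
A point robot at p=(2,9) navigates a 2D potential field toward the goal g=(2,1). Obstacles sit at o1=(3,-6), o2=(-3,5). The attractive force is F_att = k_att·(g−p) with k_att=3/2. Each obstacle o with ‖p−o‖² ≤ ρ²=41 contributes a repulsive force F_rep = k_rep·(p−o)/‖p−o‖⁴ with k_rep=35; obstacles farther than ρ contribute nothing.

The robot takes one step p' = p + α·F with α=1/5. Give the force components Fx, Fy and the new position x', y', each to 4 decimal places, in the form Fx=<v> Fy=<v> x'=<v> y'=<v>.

Fx=0.1041 Fy=-11.9167 x'=2.0208 y'=6.6167

F_att = 3/2·(g−p) = 3/2·(0,-8) = (0.0000,-12.0000)
o1: d²=226 > ρ²=41 → inactive
o2: d²=41 ≤ ρ²=41; F_rep = 35·(5,4)/41² = (0.1041,0.0833)
F = F_att + ΣF_rep = (0.1041,-11.9167)
p' = p + 1/5·F = (2.0208,6.6167)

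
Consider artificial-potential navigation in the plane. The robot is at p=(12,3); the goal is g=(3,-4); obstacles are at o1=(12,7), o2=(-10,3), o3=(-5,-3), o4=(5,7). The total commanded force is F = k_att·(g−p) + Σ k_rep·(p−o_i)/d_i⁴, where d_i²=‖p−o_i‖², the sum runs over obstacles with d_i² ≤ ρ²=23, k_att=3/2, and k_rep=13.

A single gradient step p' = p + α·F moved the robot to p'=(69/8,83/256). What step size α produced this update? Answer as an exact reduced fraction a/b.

F_att = 3/2·(g−p) = 3/2·(-9,-7) = (-13.5000,-10.5000)
o1: d²=16 ≤ ρ²=23; F_rep = 13·(0,-4)/16² = (0.0000,-0.2031)
o2: d²=484 > ρ²=23 → inactive
o3: d²=325 > ρ²=23 → inactive
o4: d²=65 > ρ²=23 → inactive
F = F_att + ΣF_rep = (-13.5000,-10.7031)
Δp = p'−p = (-3.3750,-2.6758); α = Δx/Fx = (-27/8) / (-27/2) = 1/4
check: Δy/Fy = (-685/256) / (-685/64) = 1/4 ✓

α = 1/4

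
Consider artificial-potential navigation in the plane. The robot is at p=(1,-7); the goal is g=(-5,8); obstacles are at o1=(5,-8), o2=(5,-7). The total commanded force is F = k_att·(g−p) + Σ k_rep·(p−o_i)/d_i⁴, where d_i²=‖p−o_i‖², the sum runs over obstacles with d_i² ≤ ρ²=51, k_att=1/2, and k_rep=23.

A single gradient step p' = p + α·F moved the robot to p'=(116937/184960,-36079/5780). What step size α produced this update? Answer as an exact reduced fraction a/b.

F_att = 1/2·(g−p) = 1/2·(-6,15) = (-3.0000,7.5000)
o1: d²=17 ≤ ρ²=51; F_rep = 23·(-4,1)/17² = (-0.3183,0.0796)
o2: d²=16 ≤ ρ²=51; F_rep = 23·(-4,0)/16² = (-0.3594,0.0000)
F = F_att + ΣF_rep = (-3.6777,7.5796)
Δp = p'−p = (-0.3678,0.7580); α = Δx/Fx = (-68023/184960) / (-68023/18496) = 1/10
check: Δy/Fy = (4381/5780) / (4381/578) = 1/10 ✓

α = 1/10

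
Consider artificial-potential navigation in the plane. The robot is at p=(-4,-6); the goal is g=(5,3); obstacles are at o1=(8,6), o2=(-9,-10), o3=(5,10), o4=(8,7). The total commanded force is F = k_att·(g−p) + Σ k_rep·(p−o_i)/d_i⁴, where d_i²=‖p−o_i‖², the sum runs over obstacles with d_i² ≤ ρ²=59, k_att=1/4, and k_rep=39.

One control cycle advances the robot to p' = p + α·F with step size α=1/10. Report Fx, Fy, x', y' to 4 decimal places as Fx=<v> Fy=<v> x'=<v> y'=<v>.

Fx=2.3660 Fy=2.3428 x'=-3.7634 y'=-5.7657

F_att = 1/4·(g−p) = 1/4·(9,9) = (2.2500,2.2500)
o1: d²=288 > ρ²=59 → inactive
o2: d²=41 ≤ ρ²=59; F_rep = 39·(5,4)/41² = (0.1160,0.0928)
o3: d²=337 > ρ²=59 → inactive
o4: d²=313 > ρ²=59 → inactive
F = F_att + ΣF_rep = (2.3660,2.3428)
p' = p + 1/10·F = (-3.7634,-5.7657)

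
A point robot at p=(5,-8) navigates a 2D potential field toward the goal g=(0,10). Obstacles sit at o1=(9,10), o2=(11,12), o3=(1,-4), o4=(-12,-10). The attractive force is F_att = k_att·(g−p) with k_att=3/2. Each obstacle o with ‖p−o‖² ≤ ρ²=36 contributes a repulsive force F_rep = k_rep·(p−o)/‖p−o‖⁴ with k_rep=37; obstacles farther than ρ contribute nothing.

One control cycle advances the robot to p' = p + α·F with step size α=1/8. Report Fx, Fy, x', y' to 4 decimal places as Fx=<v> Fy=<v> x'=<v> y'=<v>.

Fx=-7.3555 Fy=26.8555 x'=4.0806 y'=-4.6431

F_att = 3/2·(g−p) = 3/2·(-5,18) = (-7.5000,27.0000)
o1: d²=340 > ρ²=36 → inactive
o2: d²=436 > ρ²=36 → inactive
o3: d²=32 ≤ ρ²=36; F_rep = 37·(4,-4)/32² = (0.1445,-0.1445)
o4: d²=293 > ρ²=36 → inactive
F = F_att + ΣF_rep = (-7.3555,26.8555)
p' = p + 1/8·F = (4.0806,-4.6431)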